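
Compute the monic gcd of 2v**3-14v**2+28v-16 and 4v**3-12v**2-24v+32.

By polynomial division,
  2v**3-14v**2+28v-16 = (1/2)(4v**3-12v**2-24v+32) + (-8v**2+40v-32)
  4v**3-12v**2-24v+32 = (-(1/2)v-1)(-8v**2+40v-32) + (0)
Last nonzero remainder: -8v**2+40v-32. Dividing through by -8 gives the monic gcd v**2-5v+4.

v**2-5v+4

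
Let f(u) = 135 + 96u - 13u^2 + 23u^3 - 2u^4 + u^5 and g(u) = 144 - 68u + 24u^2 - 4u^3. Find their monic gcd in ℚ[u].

9 - 2u + u^2

Apply the Euclidean algorithm:
  u^5 - 2u^4 + 23u^3 - 13u^2 + 96u + 135 = (-(1/4)u^2 - u - 15/2)(-4u^3 + 24u^2 - 68u + 144) + (135u^2 - 270u + 1215)
  -4u^3 + 24u^2 - 68u + 144 = (-(4/135)u + 16/135)(135u^2 - 270u + 1215) + (0)
Last nonzero remainder: 135u^2 - 270u + 1215. Dividing through by 135 gives the monic gcd u^2 - 2u + 9.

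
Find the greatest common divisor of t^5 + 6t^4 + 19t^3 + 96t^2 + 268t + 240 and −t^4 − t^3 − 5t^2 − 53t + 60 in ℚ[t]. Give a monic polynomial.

Euclidean algorithm in ℚ[t]:
  t^5 + 6t^4 + 19t^3 + 96t^2 + 268t + 240 = (−t − 5)(−t^4 − t^3 − 5t^2 − 53t + 60) + (9t^3 + 18t^2 + 63t + 540)
  −t^4 − t^3 − 5t^2 − 53t + 60 = (−(1/9)t + 1/9)(9t^3 + 18t^2 + 63t + 540) + (0)
Last nonzero remainder: 9t^3 + 18t^2 + 63t + 540. Dividing through by 9 gives the monic gcd t^3 + 2t^2 + 7t + 60.

t^3 + 2t^2 + 7t + 60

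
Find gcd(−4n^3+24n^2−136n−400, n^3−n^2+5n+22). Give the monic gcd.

n+2

Repeated division with remainder:
  −4n^3+24n^2−136n−400 = (−4)(n^3−n^2+5n+22) + (20n^2−116n−312)
  n^3−n^2+5n+22 = ((1/20)n+6/25)(20n^2−116n−312) + ((1211/25)n+2422/25)
  20n^2−116n−312 = ((500/1211)n−3900/1211)((1211/25)n+2422/25) + (0)
Last nonzero remainder: (1211/25)n+2422/25. Dividing through by 1211/25 gives the monic gcd n+2.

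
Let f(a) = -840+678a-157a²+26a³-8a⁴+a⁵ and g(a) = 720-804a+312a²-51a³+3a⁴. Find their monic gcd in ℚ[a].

By polynomial division,
  a⁵-8a⁴+26a³-157a²+678a-840 = ((1/3)a+3)(3a⁴-51a³+312a²-804a+720) + (75a³-825a²+2850a-3000)
  3a⁴-51a³+312a²-804a+720 = ((1/25)a-6/25)(75a³-825a²+2850a-3000) + (0)
Last nonzero remainder: 75a³-825a²+2850a-3000. Dividing through by 75 gives the monic gcd a³-11a²+38a-40.

-40+38a-11a²+a³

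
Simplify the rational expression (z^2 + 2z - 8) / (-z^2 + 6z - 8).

(-z - 4)/(z - 4)

Euclidean algorithm in ℚ[z]:
  z^2 + 2z - 8 = (-1)(-z^2 + 6z - 8) + (8z - 16)
  -z^2 + 6z - 8 = (-(1/8)z + 1/2)(8z - 16) + (0)
Last nonzero remainder: 8z - 16. Dividing through by 8 gives the monic gcd z - 2.
Cancel z - 2 from numerator and denominator to get the reduced form.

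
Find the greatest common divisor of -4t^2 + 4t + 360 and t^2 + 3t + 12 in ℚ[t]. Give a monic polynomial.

Euclidean algorithm in ℚ[t]:
  -4t^2 + 4t + 360 = (-4)(t^2 + 3t + 12) + (16t + 408)
  t^2 + 3t + 12 = ((1/16)t - 45/32)(16t + 408) + (2343/4)
  16t + 408 = ((64/2343)t + 544/781)(2343/4) + (0)
The last nonzero remainder is the constant 2343/4, so the polynomials are coprime and gcd = 1.

1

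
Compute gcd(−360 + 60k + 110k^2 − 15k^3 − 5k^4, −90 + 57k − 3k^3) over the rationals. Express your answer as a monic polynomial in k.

By polynomial division,
  −5k^4 − 15k^3 + 110k^2 + 60k − 360 = ((5/3)k + 5)(−3k^3 + 57k − 90) + (15k^2 − 75k + 90)
  −3k^3 + 57k − 90 = (−(1/5)k − 1)(15k^2 − 75k + 90) + (0)
Last nonzero remainder: 15k^2 − 75k + 90. Dividing through by 15 gives the monic gcd k^2 − 5k + 6.

6 − 5k + k^2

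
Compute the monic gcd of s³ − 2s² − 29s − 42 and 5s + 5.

1

By polynomial division,
  s³ − 2s² − 29s − 42 = ((1/5)s² − (3/5)s − 26/5)(5s + 5) + (−16)
  5s + 5 = (−(5/16)s − 5/16)(−16) + (0)
The last nonzero remainder is the constant −16, so the polynomials are coprime and gcd = 1.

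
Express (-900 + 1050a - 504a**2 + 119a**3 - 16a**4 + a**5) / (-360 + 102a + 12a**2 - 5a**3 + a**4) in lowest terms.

Euclidean algorithm in ℚ[a]:
  a**5 - 16a**4 + 119a**3 - 504a**2 + 1050a - 900 = (a - 11)(a**4 - 5a**3 + 12a**2 + 102a - 360) + (52a**3 - 474a**2 + 2532a - 4860)
  a**4 - 5a**3 + 12a**2 + 102a - 360 = ((1/52)a + 107/1352)(52a**3 - 474a**2 + 2532a - 4860) + ((555/676)a**2 - (1665/338)a + 8325/338)
  52a**3 - 474a**2 + 2532a - 4860 = ((35152/555)a - 36504/185)((555/676)a**2 - (1665/338)a + 8325/338) + (0)
Last nonzero remainder: (555/676)a**2 - (1665/338)a + 8325/338. Dividing through by 555/676 gives the monic gcd a**2 - 6a + 30.
Cancel a**2 - 6a + 30 from numerator and denominator to get the reduced form.

(-30 + 29a - 10a**2 + a**3)/(-12 + a + a**2)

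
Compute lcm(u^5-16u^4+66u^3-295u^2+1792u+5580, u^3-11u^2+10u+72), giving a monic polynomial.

By polynomial division,
  u^5-16u^4+66u^3-295u^2+1792u+5580 = (u^2-5u+1)(u^3-11u^2+10u+72) + (-306u^2+2142u+5508)
  u^3-11u^2+10u+72 = (-(1/306)u+2/153)(-306u^2+2142u+5508) + (0)
Last nonzero remainder: -306u^2+2142u+5508. Dividing through by -306 gives the monic gcd u^2-7u-18.
Then lcm(f, g) = f·g / gcd(f, g); expanding and making the result monic gives the answer.

u^6-20u^5+130u^4-559u^3+2972u^2-1588u-22320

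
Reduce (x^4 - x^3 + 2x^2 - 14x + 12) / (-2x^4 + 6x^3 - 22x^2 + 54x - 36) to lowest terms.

(-x^2 - 2x - 6)/(2x^2 + 18)

By polynomial division,
  x^4 - x^3 + 2x^2 - 14x + 12 = (-1/2)(-2x^4 + 6x^3 - 22x^2 + 54x - 36) + (2x^3 - 9x^2 + 13x - 6)
  -2x^4 + 6x^3 - 22x^2 + 54x - 36 = (-x - 3/2)(2x^3 - 9x^2 + 13x - 6) + (-(45/2)x^2 + (135/2)x - 45)
  2x^3 - 9x^2 + 13x - 6 = (-(4/45)x + 2/15)(-(45/2)x^2 + (135/2)x - 45) + (0)
Last nonzero remainder: -(45/2)x^2 + (135/2)x - 45. Dividing through by -45/2 gives the monic gcd x^2 - 3x + 2.
Cancel x^2 - 3x + 2 from numerator and denominator to get the reduced form.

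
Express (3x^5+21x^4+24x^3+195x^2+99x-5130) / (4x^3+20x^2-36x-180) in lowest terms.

By polynomial division,
  3x^5+21x^4+24x^3+195x^2+99x-5130 = ((3/4)x^2+(3/2)x+21/4)(4x^3+20x^2-36x-180) + (279x^2+558x-4185)
  4x^3+20x^2-36x-180 = ((4/279)x+4/93)(279x^2+558x-4185) + (0)
Last nonzero remainder: 279x^2+558x-4185. Dividing through by 279 gives the monic gcd x^2+2x-15.
Cancel x^2+2x-15 from numerator and denominator to get the reduced form.

(3x^3+15x^2+39x+342)/(4x+12)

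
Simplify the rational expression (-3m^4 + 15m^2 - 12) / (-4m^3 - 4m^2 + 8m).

Apply the Euclidean algorithm:
  -3m^4 + 15m^2 - 12 = ((3/4)m - 3/4)(-4m^3 - 4m^2 + 8m) + (6m^2 + 6m - 12)
  -4m^3 - 4m^2 + 8m = (-(2/3)m)(6m^2 + 6m - 12) + (0)
Last nonzero remainder: 6m^2 + 6m - 12. Dividing through by 6 gives the monic gcd m^2 + m - 2.
Cancel m^2 + m - 2 from numerator and denominator to get the reduced form.

(3m^2 - 3m - 6)/(4m)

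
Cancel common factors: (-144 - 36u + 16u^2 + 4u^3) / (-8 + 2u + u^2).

Euclidean algorithm in ℚ[u]:
  4u^3 + 16u^2 - 36u - 144 = (4u + 8)(u^2 + 2u - 8) + (-20u - 80)
  u^2 + 2u - 8 = (-(1/20)u + 1/10)(-20u - 80) + (0)
Last nonzero remainder: -20u - 80. Dividing through by -20 gives the monic gcd u + 4.
Cancel u + 4 from numerator and denominator to get the reduced form.

(-36 + 4u^2)/(-2 + u)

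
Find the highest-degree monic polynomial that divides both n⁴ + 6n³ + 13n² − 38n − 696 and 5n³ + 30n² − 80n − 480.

n² + 2n − 24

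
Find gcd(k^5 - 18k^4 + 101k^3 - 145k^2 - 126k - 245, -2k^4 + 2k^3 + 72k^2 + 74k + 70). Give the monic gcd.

Apply the Euclidean algorithm:
  k^5 - 18k^4 + 101k^3 - 145k^2 - 126k - 245 = (-(1/2)k + 17/2)(-2k^4 + 2k^3 + 72k^2 + 74k + 70) + (120k^3 - 720k^2 - 720k - 840)
  -2k^4 + 2k^3 + 72k^2 + 74k + 70 = (-(1/60)k - 1/12)(120k^3 - 720k^2 - 720k - 840) + (0)
Last nonzero remainder: 120k^3 - 720k^2 - 720k - 840. Dividing through by 120 gives the monic gcd k^3 - 6k^2 - 6k - 7.

k^3 - 6k^2 - 6k - 7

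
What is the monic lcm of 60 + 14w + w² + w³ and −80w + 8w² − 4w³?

60w + 14w² + w³ + w⁴

Euclidean algorithm in ℚ[w]:
  w³ + w² + 14w + 60 = (−1/4)(−4w³ + 8w² − 80w) + (3w² − 6w + 60)
  −4w³ + 8w² − 80w = (−(4/3)w)(3w² − 6w + 60) + (0)
Last nonzero remainder: 3w² − 6w + 60. Dividing through by 3 gives the monic gcd w² − 2w + 20.
Then lcm(f, g) = f·g / gcd(f, g); expanding and making the result monic gives the answer.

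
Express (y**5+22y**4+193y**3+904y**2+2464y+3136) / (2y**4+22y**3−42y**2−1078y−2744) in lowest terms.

(y**2+4y+16)/(2y−14)

Euclidean algorithm in ℚ[y]:
  y**5+22y**4+193y**3+904y**2+2464y+3136 = ((1/2)y+11/2)(2y**4+22y**3−42y**2−1078y−2744) + (93y**3+1674y**2+9765y+18228)
  2y**4+22y**3−42y**2−1078y−2744 = ((2/93)y−14/93)(93y**3+1674y**2+9765y+18228) + (0)
Last nonzero remainder: 93y**3+1674y**2+9765y+18228. Dividing through by 93 gives the monic gcd y**3+18y**2+105y+196.
Cancel y**3+18y**2+105y+196 from numerator and denominator to get the reduced form.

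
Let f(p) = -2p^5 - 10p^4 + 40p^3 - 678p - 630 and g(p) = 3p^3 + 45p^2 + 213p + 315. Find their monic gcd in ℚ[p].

Euclidean algorithm in ℚ[p]:
  -2p^5 - 10p^4 + 40p^3 - 678p - 630 = (-(2/3)p^2 + (20/3)p - 118/3)(3p^3 + 45p^2 + 213p + 315) + (560p^2 + 5600p + 11760)
  3p^3 + 45p^2 + 213p + 315 = ((3/560)p + 3/112)(560p^2 + 5600p + 11760) + (0)
Last nonzero remainder: 560p^2 + 5600p + 11760. Dividing through by 560 gives the monic gcd p^2 + 10p + 21.

p^2 + 10p + 21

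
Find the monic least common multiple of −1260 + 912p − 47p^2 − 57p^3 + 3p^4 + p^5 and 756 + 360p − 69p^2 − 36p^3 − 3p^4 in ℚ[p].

−2520 + 564p + 818p^2 − 161p^3 − 51p^4 + 5p^5 + p^6

Euclidean algorithm in ℚ[p]:
  p^5 + 3p^4 − 57p^3 − 47p^2 + 912p − 1260 = (−(1/3)p + 3)(−3p^4 − 36p^3 − 69p^2 + 360p + 756) + (28p^3 + 280p^2 + 84p − 3528)
  −3p^4 − 36p^3 − 69p^2 + 360p + 756 = (−(3/28)p − 3/14)(28p^3 + 280p^2 + 84p − 3528) + (0)
Last nonzero remainder: 28p^3 + 280p^2 + 84p − 3528. Dividing through by 28 gives the monic gcd p^3 + 10p^2 + 3p − 126.
Then lcm(f, g) = f·g / gcd(f, g); expanding and making the result monic gives the answer.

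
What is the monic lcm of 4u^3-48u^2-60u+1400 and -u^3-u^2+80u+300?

u^4-6u^3-87u^2+260u+2100

By polynomial division,
  4u^3-48u^2-60u+1400 = (-4)(-u^3-u^2+80u+300) + (-52u^2+260u+2600)
  -u^3-u^2+80u+300 = ((1/52)u+3/26)(-52u^2+260u+2600) + (0)
Last nonzero remainder: -52u^2+260u+2600. Dividing through by -52 gives the monic gcd u^2-5u-50.
Then lcm(f, g) = f·g / gcd(f, g); expanding and making the result monic gives the answer.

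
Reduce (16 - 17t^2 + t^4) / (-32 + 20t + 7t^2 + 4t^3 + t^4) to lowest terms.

(-4 - 3t + t^2)/(8 + t + t^2)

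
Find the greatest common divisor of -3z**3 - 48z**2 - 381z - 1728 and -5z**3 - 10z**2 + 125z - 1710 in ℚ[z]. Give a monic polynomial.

z + 9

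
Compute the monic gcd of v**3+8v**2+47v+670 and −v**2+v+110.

Repeated division with remainder:
  v**3+8v**2+47v+670 = (−v−9)(−v**2+v+110) + (166v+1660)
  −v**2+v+110 = (−(1/166)v+11/166)(166v+1660) + (0)
Last nonzero remainder: 166v+1660. Dividing through by 166 gives the monic gcd v+10.

v+10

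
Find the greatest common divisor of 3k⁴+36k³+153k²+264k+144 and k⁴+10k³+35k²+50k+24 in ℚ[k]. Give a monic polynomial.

k³+8k²+19k+12

By polynomial division,
  3k⁴+36k³+153k²+264k+144 = (3)(k⁴+10k³+35k²+50k+24) + (6k³+48k²+114k+72)
  k⁴+10k³+35k²+50k+24 = ((1/6)k+1/3)(6k³+48k²+114k+72) + (0)
Last nonzero remainder: 6k³+48k²+114k+72. Dividing through by 6 gives the monic gcd k³+8k²+19k+12.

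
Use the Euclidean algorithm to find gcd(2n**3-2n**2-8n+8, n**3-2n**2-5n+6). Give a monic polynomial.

Apply the Euclidean algorithm:
  2n**3-2n**2-8n+8 = (2)(n**3-2n**2-5n+6) + (2n**2+2n-4)
  n**3-2n**2-5n+6 = ((1/2)n-3/2)(2n**2+2n-4) + (0)
Last nonzero remainder: 2n**2+2n-4. Dividing through by 2 gives the monic gcd n**2+n-2.

n**2+n-2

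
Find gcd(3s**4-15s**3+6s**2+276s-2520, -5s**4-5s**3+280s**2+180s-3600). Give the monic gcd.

Repeated division with remainder:
  3s**4-15s**3+6s**2+276s-2520 = (-3/5)(-5s**4-5s**3+280s**2+180s-3600) + (-18s**3+174s**2+384s-4680)
  -5s**4-5s**3+280s**2+180s-3600 = ((5/18)s+80/27)(-18s**3+174s**2+384s-4680) + (-(3080/9)s**2+(3080/9)s+30800/3)
  -18s**3+174s**2+384s-4680 = ((81/1540)s-351/770)(-(3080/9)s**2+(3080/9)s+30800/3) + (0)
Last nonzero remainder: -(3080/9)s**2+(3080/9)s+30800/3. Dividing through by -3080/9 gives the monic gcd s**2-s-30.

s**2-s-30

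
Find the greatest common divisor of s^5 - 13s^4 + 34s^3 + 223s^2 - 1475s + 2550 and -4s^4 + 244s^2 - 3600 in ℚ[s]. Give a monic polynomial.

Apply the Euclidean algorithm:
  s^5 - 13s^4 + 34s^3 + 223s^2 - 1475s + 2550 = (-(1/4)s + 13/4)(-4s^4 + 244s^2 - 3600) + (95s^3 - 570s^2 - 2375s + 14250)
  -4s^4 + 244s^2 - 3600 = (-(4/95)s - 24/95)(95s^3 - 570s^2 - 2375s + 14250) + (0)
Last nonzero remainder: 95s^3 - 570s^2 - 2375s + 14250. Dividing through by 95 gives the monic gcd s^3 - 6s^2 - 25s + 150.

s^3 - 6s^2 - 25s + 150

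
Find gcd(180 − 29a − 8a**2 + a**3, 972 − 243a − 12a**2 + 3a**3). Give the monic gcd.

36 − 13a + a**2

Euclidean algorithm in ℚ[a]:
  a**3 − 8a**2 − 29a + 180 = (1/3)(3a**3 − 12a**2 − 243a + 972) + (−4a**2 + 52a − 144)
  3a**3 − 12a**2 − 243a + 972 = (−(3/4)a − 27/4)(−4a**2 + 52a − 144) + (0)
Last nonzero remainder: −4a**2 + 52a − 144. Dividing through by −4 gives the monic gcd a**2 − 13a + 36.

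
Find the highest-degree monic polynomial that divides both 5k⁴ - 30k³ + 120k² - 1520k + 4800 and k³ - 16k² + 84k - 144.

k² - 10k + 24

Euclidean algorithm in ℚ[k]:
  5k⁴ - 30k³ + 120k² - 1520k + 4800 = (5k + 50)(k³ - 16k² + 84k - 144) + (500k² - 5000k + 12000)
  k³ - 16k² + 84k - 144 = ((1/500)k - 3/250)(500k² - 5000k + 12000) + (0)
Last nonzero remainder: 500k² - 5000k + 12000. Dividing through by 500 gives the monic gcd k² - 10k + 24.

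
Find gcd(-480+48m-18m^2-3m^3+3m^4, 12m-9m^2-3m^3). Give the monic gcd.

4+m

Euclidean algorithm in ℚ[m]:
  3m^4-3m^3-18m^2+48m-480 = (-m+4)(-3m^3-9m^2+12m) + (30m^2-480)
  -3m^3-9m^2+12m = (-(1/10)m-3/10)(30m^2-480) + (-36m-144)
  30m^2-480 = (-(5/6)m+10/3)(-36m-144) + (0)
Last nonzero remainder: -36m-144. Dividing through by -36 gives the monic gcd m+4.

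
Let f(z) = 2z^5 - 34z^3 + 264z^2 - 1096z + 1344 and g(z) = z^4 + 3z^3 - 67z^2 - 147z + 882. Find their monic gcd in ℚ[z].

By polynomial division,
  2z^5 - 34z^3 + 264z^2 - 1096z + 1344 = (2z - 6)(z^4 + 3z^3 - 67z^2 - 147z + 882) + (118z^3 + 156z^2 - 3742z + 6636)
  z^4 + 3z^3 - 67z^2 - 147z + 882 = ((1/118)z + 99/6962)(118z^3 + 156z^2 - 3742z + 6636) + (-(130560/3481)z^2 - (522240/3481)z + 2741760/3481)
  118z^3 + 156z^2 - 3742z + 6636 = (-(205379/65280)z + 274999/32640)(-(130560/3481)z^2 - (522240/3481)z + 2741760/3481) + (0)
Last nonzero remainder: -(130560/3481)z^2 - (522240/3481)z + 2741760/3481. Dividing through by -130560/3481 gives the monic gcd z^2 + 4z - 21.

z^2 + 4z - 21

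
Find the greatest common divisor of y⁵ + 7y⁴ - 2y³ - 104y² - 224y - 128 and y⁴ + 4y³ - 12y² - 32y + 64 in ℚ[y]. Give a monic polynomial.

y² + 8y + 16

Apply the Euclidean algorithm:
  y⁵ + 7y⁴ - 2y³ - 104y² - 224y - 128 = (y + 3)(y⁴ + 4y³ - 12y² - 32y + 64) + (-2y³ - 36y² - 192y - 320)
  y⁴ + 4y³ - 12y² - 32y + 64 = (-(1/2)y + 7)(-2y³ - 36y² - 192y - 320) + (144y² + 1152y + 2304)
  -2y³ - 36y² - 192y - 320 = (-(1/72)y - 5/36)(144y² + 1152y + 2304) + (0)
Last nonzero remainder: 144y² + 1152y + 2304. Dividing through by 144 gives the monic gcd y² + 8y + 16.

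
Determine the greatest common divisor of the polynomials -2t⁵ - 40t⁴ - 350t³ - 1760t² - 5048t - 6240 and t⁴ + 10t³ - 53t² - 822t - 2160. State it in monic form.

t² + 11t + 30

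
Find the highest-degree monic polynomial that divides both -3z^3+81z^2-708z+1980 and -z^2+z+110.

z-11

Repeated division with remainder:
  -3z^3+81z^2-708z+1980 = (3z-78)(-z^2+z+110) + (-960z+10560)
  -z^2+z+110 = ((1/960)z+1/96)(-960z+10560) + (0)
Last nonzero remainder: -960z+10560. Dividing through by -960 gives the monic gcd z-11.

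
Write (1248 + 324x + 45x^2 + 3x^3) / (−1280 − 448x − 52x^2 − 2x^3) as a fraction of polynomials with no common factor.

Apply the Euclidean algorithm:
  3x^3 + 45x^2 + 324x + 1248 = (−3/2)(−2x^3 − 52x^2 − 448x − 1280) + (−33x^2 − 348x − 672)
  −2x^3 − 52x^2 − 448x − 1280 = ((2/33)x + 340/363)(−33x^2 − 348x − 672) + (−(9840/121)x − 78720/121)
  −33x^2 − 348x − 672 = ((1331/3280)x + 847/820)(−(9840/121)x − 78720/121) + (0)
Last nonzero remainder: −(9840/121)x − 78720/121. Dividing through by −9840/121 gives the monic gcd x + 8.
Cancel x + 8 from numerator and denominator to get the reduced form.

(−156 − 21x − 3x^2)/(160 + 36x + 2x^2)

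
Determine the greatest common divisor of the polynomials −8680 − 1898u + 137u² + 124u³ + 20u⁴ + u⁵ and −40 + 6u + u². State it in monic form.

−40 + 6u + u²

Euclidean algorithm in ℚ[u]:
  u⁵ + 20u⁴ + 124u³ + 137u² − 1898u − 8680 = (u³ + 14u² + 80u + 217)(u² + 6u − 40) + (0)
The last nonzero remainder u² + 6u − 40 is already monic.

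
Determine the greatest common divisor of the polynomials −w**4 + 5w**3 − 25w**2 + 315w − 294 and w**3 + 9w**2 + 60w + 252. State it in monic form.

Euclidean algorithm in ℚ[w]:
  −w**4 + 5w**3 − 25w**2 + 315w − 294 = (−w + 14)(w**3 + 9w**2 + 60w + 252) + (−91w**2 − 273w − 3822)
  w**3 + 9w**2 + 60w + 252 = (−(1/91)w − 6/91)(−91w**2 − 273w − 3822) + (0)
Last nonzero remainder: −91w**2 − 273w − 3822. Dividing through by −91 gives the monic gcd w**2 + 3w + 42.

w**2 + 3w + 42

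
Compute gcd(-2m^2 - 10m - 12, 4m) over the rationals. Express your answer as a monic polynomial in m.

Euclidean algorithm in ℚ[m]:
  -2m^2 - 10m - 12 = (-(1/2)m - 5/2)(4m) + (-12)
  4m = (-(1/3)m)(-12) + (0)
The last nonzero remainder is the constant -12, so the polynomials are coprime and gcd = 1.

1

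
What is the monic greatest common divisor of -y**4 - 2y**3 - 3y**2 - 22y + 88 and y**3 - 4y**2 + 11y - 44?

y**2 + 11

By polynomial division,
  -y**4 - 2y**3 - 3y**2 - 22y + 88 = (-y - 6)(y**3 - 4y**2 + 11y - 44) + (-16y**2 - 176)
  y**3 - 4y**2 + 11y - 44 = (-(1/16)y + 1/4)(-16y**2 - 176) + (0)
Last nonzero remainder: -16y**2 - 176. Dividing through by -16 gives the monic gcd y**2 + 11.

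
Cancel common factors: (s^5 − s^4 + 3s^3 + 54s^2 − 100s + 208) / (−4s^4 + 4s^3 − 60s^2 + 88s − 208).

(−s^3 − s^2 − s − 52)/(4s^2 + 4s + 52)

Euclidean algorithm in ℚ[s]:
  s^5 − s^4 + 3s^3 + 54s^2 − 100s + 208 = (−(1/4)s)(−4s^4 + 4s^3 − 60s^2 + 88s − 208) + (−12s^3 + 76s^2 − 152s + 208)
  −4s^4 + 4s^3 − 60s^2 + 88s − 208 = ((1/3)s + 16/9)(−12s^3 + 76s^2 − 152s + 208) + (−(1300/9)s^2 + (2600/9)s − 5200/9)
  −12s^3 + 76s^2 − 152s + 208 = ((27/325)s − 9/25)(−(1300/9)s^2 + (2600/9)s − 5200/9) + (0)
Last nonzero remainder: −(1300/9)s^2 + (2600/9)s − 5200/9. Dividing through by −1300/9 gives the monic gcd s^2 − 2s + 4.
Cancel s^2 − 2s + 4 from numerator and denominator to get the reduced form.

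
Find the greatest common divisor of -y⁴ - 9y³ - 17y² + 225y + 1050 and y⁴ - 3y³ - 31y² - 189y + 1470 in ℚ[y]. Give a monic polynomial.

y³ + 4y² - 3y - 210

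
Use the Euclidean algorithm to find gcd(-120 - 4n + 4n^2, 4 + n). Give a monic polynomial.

1

Apply the Euclidean algorithm:
  4n^2 - 4n - 120 = (4n - 20)(n + 4) + (-40)
  n + 4 = (-(1/40)n - 1/10)(-40) + (0)
The last nonzero remainder is the constant -40, so the polynomials are coprime and gcd = 1.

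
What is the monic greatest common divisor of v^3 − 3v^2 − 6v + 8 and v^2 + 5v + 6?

Repeated division with remainder:
  v^3 − 3v^2 − 6v + 8 = (v − 8)(v^2 + 5v + 6) + (28v + 56)
  v^2 + 5v + 6 = ((1/28)v + 3/28)(28v + 56) + (0)
Last nonzero remainder: 28v + 56. Dividing through by 28 gives the monic gcd v + 2.

v + 2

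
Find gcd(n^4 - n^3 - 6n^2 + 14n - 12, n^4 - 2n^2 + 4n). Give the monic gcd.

n^2 - 2n + 2

Apply the Euclidean algorithm:
  n^4 - n^3 - 6n^2 + 14n - 12 = (n^4 - 2n^2 + 4n) + (-n^3 - 4n^2 + 10n - 12)
  n^4 - 2n^2 + 4n = (-n + 4)(-n^3 - 4n^2 + 10n - 12) + (24n^2 - 48n + 48)
  -n^3 - 4n^2 + 10n - 12 = (-(1/24)n - 1/4)(24n^2 - 48n + 48) + (0)
Last nonzero remainder: 24n^2 - 48n + 48. Dividing through by 24 gives the monic gcd n^2 - 2n + 2.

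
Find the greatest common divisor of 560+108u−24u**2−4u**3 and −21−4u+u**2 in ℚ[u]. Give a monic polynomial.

Euclidean algorithm in ℚ[u]:
  −4u**3−24u**2+108u+560 = (−4u−40)(u**2−4u−21) + (−136u−280)
  u**2−4u−21 = (−(1/136)u+103/2312)(−136u−280) + (−2464/289)
  −136u−280 = ((4913/308)u+1445/44)(−2464/289) + (0)
The last nonzero remainder is the constant −2464/289, so the polynomials are coprime and gcd = 1.

1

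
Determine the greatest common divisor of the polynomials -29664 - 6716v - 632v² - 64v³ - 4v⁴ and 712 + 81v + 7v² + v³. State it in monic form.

8 + v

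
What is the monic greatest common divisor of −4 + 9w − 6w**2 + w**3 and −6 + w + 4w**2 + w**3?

Euclidean algorithm in ℚ[w]:
  w**3 − 6w**2 + 9w − 4 = (w**3 + 4w**2 + w − 6) + (−10w**2 + 8w + 2)
  w**3 + 4w**2 + w − 6 = (−(1/10)w − 12/25)(−10w**2 + 8w + 2) + ((126/25)w − 126/25)
  −10w**2 + 8w + 2 = (−(125/63)w − 25/63)((126/25)w − 126/25) + (0)
Last nonzero remainder: (126/25)w − 126/25. Dividing through by 126/25 gives the monic gcd w − 1.

−1 + w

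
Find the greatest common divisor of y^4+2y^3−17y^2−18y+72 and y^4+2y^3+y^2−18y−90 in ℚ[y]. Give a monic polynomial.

Apply the Euclidean algorithm:
  y^4+2y^3−17y^2−18y+72 = (y^4+2y^3+y^2−18y−90) + (−18y^2+162)
  y^4+2y^3+y^2−18y−90 = (−(1/18)y^2−(1/9)y−5/9)(−18y^2+162) + (0)
Last nonzero remainder: −18y^2+162. Dividing through by −18 gives the monic gcd y^2−9.

y^2−9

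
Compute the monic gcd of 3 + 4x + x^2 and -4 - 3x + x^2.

1 + x

By polynomial division,
  x^2 + 4x + 3 = (x^2 - 3x - 4) + (7x + 7)
  x^2 - 3x - 4 = ((1/7)x - 4/7)(7x + 7) + (0)
Last nonzero remainder: 7x + 7. Dividing through by 7 gives the monic gcd x + 1.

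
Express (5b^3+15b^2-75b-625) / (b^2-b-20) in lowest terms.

Euclidean algorithm in ℚ[b]:
  5b^3+15b^2-75b-625 = (5b+20)(b^2-b-20) + (45b-225)
  b^2-b-20 = ((1/45)b+4/45)(45b-225) + (0)
Last nonzero remainder: 45b-225. Dividing through by 45 gives the monic gcd b-5.
Cancel b-5 from numerator and denominator to get the reduced form.

(5b^2+40b+125)/(b+4)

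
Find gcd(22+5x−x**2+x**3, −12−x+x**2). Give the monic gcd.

1

Apply the Euclidean algorithm:
  x**3−x**2+5x+22 = (x)(x**2−x−12) + (17x+22)
  x**2−x−12 = ((1/17)x−39/289)(17x+22) + (−2610/289)
  17x+22 = (−(4913/2610)x−3179/1305)(−2610/289) + (0)
The last nonzero remainder is the constant −2610/289, so the polynomials are coprime and gcd = 1.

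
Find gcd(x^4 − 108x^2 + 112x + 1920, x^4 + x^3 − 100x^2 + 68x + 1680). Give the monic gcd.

x^3 + 8x^2 − 44x − 240

Apply the Euclidean algorithm:
  x^4 − 108x^2 + 112x + 1920 = (x^4 + x^3 − 100x^2 + 68x + 1680) + (−x^3 − 8x^2 + 44x + 240)
  x^4 + x^3 − 100x^2 + 68x + 1680 = (−x + 7)(−x^3 − 8x^2 + 44x + 240) + (0)
Last nonzero remainder: −x^3 − 8x^2 + 44x + 240. Dividing through by −1 gives the monic gcd x^3 + 8x^2 − 44x − 240.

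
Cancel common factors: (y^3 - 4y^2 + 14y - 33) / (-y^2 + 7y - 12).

(-y^2 + y - 11)/(y - 4)

Euclidean algorithm in ℚ[y]:
  y^3 - 4y^2 + 14y - 33 = (-y - 3)(-y^2 + 7y - 12) + (23y - 69)
  -y^2 + 7y - 12 = (-(1/23)y + 4/23)(23y - 69) + (0)
Last nonzero remainder: 23y - 69. Dividing through by 23 gives the monic gcd y - 3.
Cancel y - 3 from numerator and denominator to get the reduced form.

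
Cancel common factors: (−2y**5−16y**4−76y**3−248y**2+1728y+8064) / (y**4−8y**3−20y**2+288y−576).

By polynomial division,
  −2y**5−16y**4−76y**3−248y**2+1728y+8064 = (−2y−32)(y**4−8y**3−20y**2+288y−576) + (−372y**3−312y**2+9792y−10368)
  y**4−8y**3−20y**2+288y−576 = (−(1/372)y+137/5766)(−372y**3−312y**2+9792y−10368) + ((13200/961)y**2+(26400/961)y−316800/961)
  −372y**3−312y**2+9792y−10368 = (−(29791/1100)y+8649/275)((13200/961)y**2+(26400/961)y−316800/961) + (0)
Last nonzero remainder: (13200/961)y**2+(26400/961)y−316800/961. Dividing through by 13200/961 gives the monic gcd y**2+2y−24.
Cancel y**2+2y−24 from numerator and denominator to get the reduced form.

(−2y**3−12y**2−100y−336)/(y**2−10y+24)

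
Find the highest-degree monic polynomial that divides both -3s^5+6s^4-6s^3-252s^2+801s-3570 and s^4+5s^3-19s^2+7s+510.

Euclidean algorithm in ℚ[s]:
  -3s^5+6s^4-6s^3-252s^2+801s-3570 = (-3s+21)(s^4+5s^3-19s^2+7s+510) + (-168s^3+168s^2+2184s-14280)
  s^4+5s^3-19s^2+7s+510 = (-(1/168)s-1/28)(-168s^3+168s^2+2184s-14280) + (0)
Last nonzero remainder: -168s^3+168s^2+2184s-14280. Dividing through by -168 gives the monic gcd s^3-s^2-13s+85.

s^3-s^2-13s+85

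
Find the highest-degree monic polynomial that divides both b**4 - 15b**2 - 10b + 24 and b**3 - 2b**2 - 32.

b - 4

Repeated division with remainder:
  b**4 - 15b**2 - 10b + 24 = (b + 2)(b**3 - 2b**2 - 32) + (-11b**2 + 22b + 88)
  b**3 - 2b**2 - 32 = (-(1/11)b)(-11b**2 + 22b + 88) + (8b - 32)
  -11b**2 + 22b + 88 = (-(11/8)b - 11/4)(8b - 32) + (0)
Last nonzero remainder: 8b - 32. Dividing through by 8 gives the monic gcd b - 4.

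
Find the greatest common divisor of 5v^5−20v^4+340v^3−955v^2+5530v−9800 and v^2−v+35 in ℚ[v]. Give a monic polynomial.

v^2−v+35

Repeated division with remainder:
  5v^5−20v^4+340v^3−955v^2+5530v−9800 = (5v^3−15v^2+150v−280)(v^2−v+35) + (0)
The last nonzero remainder v^2−v+35 is already monic.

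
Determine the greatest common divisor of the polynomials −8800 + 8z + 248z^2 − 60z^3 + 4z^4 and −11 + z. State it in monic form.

−11 + z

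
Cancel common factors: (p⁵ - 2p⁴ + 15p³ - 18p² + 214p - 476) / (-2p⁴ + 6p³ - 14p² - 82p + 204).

(-p² - 4p - 14)/(2p + 6)

Euclidean algorithm in ℚ[p]:
  p⁵ - 2p⁴ + 15p³ - 18p² + 214p - 476 = (-(1/2)p - 1/2)(-2p⁴ + 6p³ - 14p² - 82p + 204) + (11p³ - 66p² + 275p - 374)
  -2p⁴ + 6p³ - 14p² - 82p + 204 = (-(2/11)p - 6/11)(11p³ - 66p² + 275p - 374) + (0)
Last nonzero remainder: 11p³ - 66p² + 275p - 374. Dividing through by 11 gives the monic gcd p³ - 6p² + 25p - 34.
Cancel p³ - 6p² + 25p - 34 from numerator and denominator to get the reduced form.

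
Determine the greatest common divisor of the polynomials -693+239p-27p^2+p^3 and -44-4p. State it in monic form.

Euclidean algorithm in ℚ[p]:
  p^3-27p^2+239p-693 = (-(1/4)p^2+(19/2)p-657/4)(-4p-44) + (-7920)
  -4p-44 = ((1/1980)p+1/180)(-7920) + (0)
The last nonzero remainder is the constant -7920, so the polynomials are coprime and gcd = 1.

1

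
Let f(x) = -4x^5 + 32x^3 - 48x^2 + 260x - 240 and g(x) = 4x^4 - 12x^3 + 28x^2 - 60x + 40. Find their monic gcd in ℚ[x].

x^3 - x^2 + 5x - 5

Euclidean algorithm in ℚ[x]:
  -4x^5 + 32x^3 - 48x^2 + 260x - 240 = (-x - 3)(4x^4 - 12x^3 + 28x^2 - 60x + 40) + (24x^3 - 24x^2 + 120x - 120)
  4x^4 - 12x^3 + 28x^2 - 60x + 40 = ((1/6)x - 1/3)(24x^3 - 24x^2 + 120x - 120) + (0)
Last nonzero remainder: 24x^3 - 24x^2 + 120x - 120. Dividing through by 24 gives the monic gcd x^3 - x^2 + 5x - 5.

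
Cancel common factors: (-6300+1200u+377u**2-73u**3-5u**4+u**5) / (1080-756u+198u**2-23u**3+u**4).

Euclidean algorithm in ℚ[u]:
  u**5-5u**4-73u**3+377u**2+1200u-6300 = (u+18)(u**4-23u**3+198u**2-756u+1080) + (143u**3-2431u**2+13728u-25740)
  u**4-23u**3+198u**2-756u+1080 = ((1/143)u-6/143)(143u**3-2431u**2+13728u-25740) + (0)
Last nonzero remainder: 143u**3-2431u**2+13728u-25740. Dividing through by 143 gives the monic gcd u**3-17u**2+96u-180.
Cancel u**3-17u**2+96u-180 from numerator and denominator to get the reduced form.

(35+12u+u**2)/(-6+u)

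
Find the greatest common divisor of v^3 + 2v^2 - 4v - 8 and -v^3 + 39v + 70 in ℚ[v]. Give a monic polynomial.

Apply the Euclidean algorithm:
  v^3 + 2v^2 - 4v - 8 = (-1)(-v^3 + 39v + 70) + (2v^2 + 35v + 62)
  -v^3 + 39v + 70 = (-(1/2)v + 35/4)(2v^2 + 35v + 62) + (-(945/4)v - 945/2)
  2v^2 + 35v + 62 = (-(8/945)v - 124/945)(-(945/4)v - 945/2) + (0)
Last nonzero remainder: -(945/4)v - 945/2. Dividing through by -945/4 gives the monic gcd v + 2.

v + 2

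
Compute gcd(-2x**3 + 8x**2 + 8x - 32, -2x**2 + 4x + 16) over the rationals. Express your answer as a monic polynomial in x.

Apply the Euclidean algorithm:
  -2x**3 + 8x**2 + 8x - 32 = (x - 2)(-2x**2 + 4x + 16) + (0)
Last nonzero remainder: -2x**2 + 4x + 16. Dividing through by -2 gives the monic gcd x**2 - 2x - 8.

x**2 - 2x - 8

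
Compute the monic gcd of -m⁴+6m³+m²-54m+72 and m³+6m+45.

m+3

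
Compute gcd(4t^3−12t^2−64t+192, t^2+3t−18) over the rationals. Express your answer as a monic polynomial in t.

t−3

Apply the Euclidean algorithm:
  4t^3−12t^2−64t+192 = (4t−24)(t^2+3t−18) + (80t−240)
  t^2+3t−18 = ((1/80)t+3/40)(80t−240) + (0)
Last nonzero remainder: 80t−240. Dividing through by 80 gives the monic gcd t−3.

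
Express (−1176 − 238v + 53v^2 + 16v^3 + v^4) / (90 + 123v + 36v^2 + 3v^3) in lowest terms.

By polynomial division,
  v^4 + 16v^3 + 53v^2 − 238v − 1176 = ((1/3)v + 4/3)(3v^3 + 36v^2 + 123v + 90) + (−36v^2 − 432v − 1296)
  3v^3 + 36v^2 + 123v + 90 = (−(1/12)v)(−36v^2 − 432v − 1296) + (15v + 90)
  −36v^2 − 432v − 1296 = (−(12/5)v − 72/5)(15v + 90) + (0)
Last nonzero remainder: 15v + 90. Dividing through by 15 gives the monic gcd v + 6.
Cancel v + 6 from numerator and denominator to get the reduced form.

(−196 − 7v + 10v^2 + v^3)/(15 + 18v + 3v^2)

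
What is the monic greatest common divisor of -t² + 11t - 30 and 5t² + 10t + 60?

1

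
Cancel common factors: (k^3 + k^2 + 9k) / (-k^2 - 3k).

(-k^2 - k - 9)/(k + 3)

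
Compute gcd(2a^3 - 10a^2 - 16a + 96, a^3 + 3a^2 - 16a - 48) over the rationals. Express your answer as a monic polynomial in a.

a^2 - a - 12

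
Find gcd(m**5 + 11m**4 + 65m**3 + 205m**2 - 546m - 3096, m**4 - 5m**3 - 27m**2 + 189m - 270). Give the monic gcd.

m**2 + 3m - 18

By polynomial division,
  m**5 + 11m**4 + 65m**3 + 205m**2 - 546m - 3096 = (m + 16)(m**4 - 5m**3 - 27m**2 + 189m - 270) + (172m**3 + 448m**2 - 3300m + 1224)
  m**4 - 5m**3 - 27m**2 + 189m - 270 = ((1/172)m - 327/7396)(172m**3 + 448m**2 - 3300m + 1224) + ((22176/1849)m**2 + (66528/1849)m - 399168/1849)
  172m**3 + 448m**2 - 3300m + 1224 = ((79507/5544)m - 31433/5544)((22176/1849)m**2 + (66528/1849)m - 399168/1849) + (0)
Last nonzero remainder: (22176/1849)m**2 + (66528/1849)m - 399168/1849. Dividing through by 22176/1849 gives the monic gcd m**2 + 3m - 18.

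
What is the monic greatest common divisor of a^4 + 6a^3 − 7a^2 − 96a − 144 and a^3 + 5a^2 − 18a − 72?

Apply the Euclidean algorithm:
  a^4 + 6a^3 − 7a^2 − 96a − 144 = (a + 1)(a^3 + 5a^2 − 18a − 72) + (6a^2 − 6a − 72)
  a^3 + 5a^2 − 18a − 72 = ((1/6)a + 1)(6a^2 − 6a − 72) + (0)
Last nonzero remainder: 6a^2 − 6a − 72. Dividing through by 6 gives the monic gcd a^2 − a − 12.

a^2 − a − 12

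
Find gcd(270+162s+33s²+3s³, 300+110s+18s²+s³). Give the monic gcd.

Apply the Euclidean algorithm:
  3s³+33s²+162s+270 = (3)(s³+18s²+110s+300) + (-21s²-168s-630)
  s³+18s²+110s+300 = (-(1/21)s-10/21)(-21s²-168s-630) + (0)
Last nonzero remainder: -21s²-168s-630. Dividing through by -21 gives the monic gcd s²+8s+30.

30+8s+s²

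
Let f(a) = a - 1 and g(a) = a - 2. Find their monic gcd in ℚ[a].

1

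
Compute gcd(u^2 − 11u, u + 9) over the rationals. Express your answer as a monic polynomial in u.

Repeated division with remainder:
  u^2 − 11u = (u − 20)(u + 9) + (180)
  u + 9 = ((1/180)u + 1/20)(180) + (0)
The last nonzero remainder is the constant 180, so the polynomials are coprime and gcd = 1.

1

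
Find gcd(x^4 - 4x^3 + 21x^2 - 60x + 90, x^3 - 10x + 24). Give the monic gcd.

x^2 - 4x + 6

Repeated division with remainder:
  x^4 - 4x^3 + 21x^2 - 60x + 90 = (x - 4)(x^3 - 10x + 24) + (31x^2 - 124x + 186)
  x^3 - 10x + 24 = ((1/31)x + 4/31)(31x^2 - 124x + 186) + (0)
Last nonzero remainder: 31x^2 - 124x + 186. Dividing through by 31 gives the monic gcd x^2 - 4x + 6.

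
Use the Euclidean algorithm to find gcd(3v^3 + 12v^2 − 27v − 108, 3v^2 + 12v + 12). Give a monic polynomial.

1

By polynomial division,
  3v^3 + 12v^2 − 27v − 108 = (v)(3v^2 + 12v + 12) + (−39v − 108)
  3v^2 + 12v + 12 = (−(1/13)v − 16/169)(−39v − 108) + (300/169)
  −39v − 108 = (−(2197/100)v − 1521/25)(300/169) + (0)
The last nonzero remainder is the constant 300/169, so the polynomials are coprime and gcd = 1.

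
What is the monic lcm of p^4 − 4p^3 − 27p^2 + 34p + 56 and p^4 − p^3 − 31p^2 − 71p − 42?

By polynomial division,
  p^4 − 4p^3 − 27p^2 + 34p + 56 = (p^4 − p^3 − 31p^2 − 71p − 42) + (−3p^3 + 4p^2 + 105p + 98)
  p^4 − p^3 − 31p^2 − 71p − 42 = (−(1/3)p − 1/9)(−3p^3 + 4p^2 + 105p + 98) + ((40/9)p^2 − (80/3)p − 280/9)
  −3p^3 + 4p^2 + 105p + 98 = (−(27/40)p − 63/20)((40/9)p^2 − (80/3)p − 280/9) + (0)
Last nonzero remainder: (40/9)p^2 − (80/3)p − 280/9. Dividing through by 40/9 gives the monic gcd p^2 − 6p − 7.
Then lcm(f, g) = f·g / gcd(f, g); expanding and making the result monic gives the answer.

p^6 + p^5 − 41p^4 − 125p^3 + 64p^2 + 484p + 336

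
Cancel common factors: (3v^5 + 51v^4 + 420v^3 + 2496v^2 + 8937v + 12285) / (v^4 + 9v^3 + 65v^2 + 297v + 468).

Repeated division with remainder:
  3v^5 + 51v^4 + 420v^3 + 2496v^2 + 8937v + 12285 = (3v + 24)(v^4 + 9v^3 + 65v^2 + 297v + 468) + (9v^3 + 45v^2 + 405v + 1053)
  v^4 + 9v^3 + 65v^2 + 297v + 468 = ((1/9)v + 4/9)(9v^3 + 45v^2 + 405v + 1053) + (0)
Last nonzero remainder: 9v^3 + 45v^2 + 405v + 1053. Dividing through by 9 gives the monic gcd v^3 + 5v^2 + 45v + 117.
Cancel v^3 + 5v^2 + 45v + 117 from numerator and denominator to get the reduced form.

(3v^2 + 36v + 105)/(v + 4)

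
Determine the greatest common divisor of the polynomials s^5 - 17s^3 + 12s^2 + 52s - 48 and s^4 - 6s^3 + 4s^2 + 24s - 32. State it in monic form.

s^2 - 4

Euclidean algorithm in ℚ[s]:
  s^5 - 17s^3 + 12s^2 + 52s - 48 = (s + 6)(s^4 - 6s^3 + 4s^2 + 24s - 32) + (15s^3 - 36s^2 - 60s + 144)
  s^4 - 6s^3 + 4s^2 + 24s - 32 = ((1/15)s - 6/25)(15s^3 - 36s^2 - 60s + 144) + (-(16/25)s^2 + 64/25)
  15s^3 - 36s^2 - 60s + 144 = (-(375/16)s + 225/4)(-(16/25)s^2 + 64/25) + (0)
Last nonzero remainder: -(16/25)s^2 + 64/25. Dividing through by -16/25 gives the monic gcd s^2 - 4.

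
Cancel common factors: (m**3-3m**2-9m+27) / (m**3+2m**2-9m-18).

(m-3)/(m+2)

By polynomial division,
  m**3-3m**2-9m+27 = (m**3+2m**2-9m-18) + (-5m**2+45)
  m**3+2m**2-9m-18 = (-(1/5)m-2/5)(-5m**2+45) + (0)
Last nonzero remainder: -5m**2+45. Dividing through by -5 gives the monic gcd m**2-9.
Cancel m**2-9 from numerator and denominator to get the reduced form.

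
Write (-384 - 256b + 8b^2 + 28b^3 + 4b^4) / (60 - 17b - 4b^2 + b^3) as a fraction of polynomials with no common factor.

Repeated division with remainder:
  4b^4 + 28b^3 + 8b^2 - 256b - 384 = (4b + 44)(b^3 - 4b^2 - 17b + 60) + (252b^2 + 252b - 3024)
  b^3 - 4b^2 - 17b + 60 = ((1/252)b - 5/252)(252b^2 + 252b - 3024) + (0)
Last nonzero remainder: 252b^2 + 252b - 3024. Dividing through by 252 gives the monic gcd b^2 + b - 12.
Cancel b^2 + b - 12 from numerator and denominator to get the reduced form.

(32 + 24b + 4b^2)/(-5 + b)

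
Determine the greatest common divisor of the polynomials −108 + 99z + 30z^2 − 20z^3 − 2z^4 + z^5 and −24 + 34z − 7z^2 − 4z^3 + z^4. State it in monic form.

12 − 11z − 2z^2 + z^3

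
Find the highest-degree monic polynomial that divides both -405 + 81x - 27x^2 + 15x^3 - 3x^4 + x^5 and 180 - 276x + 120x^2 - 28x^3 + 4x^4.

Euclidean algorithm in ℚ[x]:
  x^5 - 3x^4 + 15x^3 - 27x^2 + 81x - 405 = ((1/4)x + 1)(4x^4 - 28x^3 + 120x^2 - 276x + 180) + (13x^3 - 78x^2 + 312x - 585)
  4x^4 - 28x^3 + 120x^2 - 276x + 180 = ((4/13)x - 4/13)(13x^3 - 78x^2 + 312x - 585) + (0)
Last nonzero remainder: 13x^3 - 78x^2 + 312x - 585. Dividing through by 13 gives the monic gcd x^3 - 6x^2 + 24x - 45.

-45 + 24x - 6x^2 + x^3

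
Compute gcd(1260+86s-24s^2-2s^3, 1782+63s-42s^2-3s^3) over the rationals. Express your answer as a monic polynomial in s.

9+s

Repeated division with remainder:
  -2s^3-24s^2+86s+1260 = (2/3)(-3s^3-42s^2+63s+1782) + (4s^2+44s+72)
  -3s^3-42s^2+63s+1782 = (-(3/4)s-9/4)(4s^2+44s+72) + (216s+1944)
  4s^2+44s+72 = ((1/54)s+1/27)(216s+1944) + (0)
Last nonzero remainder: 216s+1944. Dividing through by 216 gives the monic gcd s+9.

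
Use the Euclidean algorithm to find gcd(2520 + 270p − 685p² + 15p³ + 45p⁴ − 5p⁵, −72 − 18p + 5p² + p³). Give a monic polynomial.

Apply the Euclidean algorithm:
  −5p⁵ + 45p⁴ + 15p³ − 685p² + 270p + 2520 = (−5p² + 70p − 425)(p³ + 5p² − 18p − 72) + (2340p² − 2340p − 28080)
  p³ + 5p² − 18p − 72 = ((1/2340)p + 1/390)(2340p² − 2340p − 28080) + (0)
Last nonzero remainder: 2340p² − 2340p − 28080. Dividing through by 2340 gives the monic gcd p² − p − 12.

−12 − p + p²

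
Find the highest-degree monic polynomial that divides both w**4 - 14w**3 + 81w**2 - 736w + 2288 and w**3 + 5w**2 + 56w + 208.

w**2 + w + 52

Repeated division with remainder:
  w**4 - 14w**3 + 81w**2 - 736w + 2288 = (w - 19)(w**3 + 5w**2 + 56w + 208) + (120w**2 + 120w + 6240)
  w**3 + 5w**2 + 56w + 208 = ((1/120)w + 1/30)(120w**2 + 120w + 6240) + (0)
Last nonzero remainder: 120w**2 + 120w + 6240. Dividing through by 120 gives the monic gcd w**2 + w + 52.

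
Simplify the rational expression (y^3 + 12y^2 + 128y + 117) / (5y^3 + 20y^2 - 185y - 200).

Apply the Euclidean algorithm:
  y^3 + 12y^2 + 128y + 117 = (1/5)(5y^3 + 20y^2 - 185y - 200) + (8y^2 + 165y + 157)
  5y^3 + 20y^2 - 185y - 200 = ((5/8)y - 665/64)(8y^2 + 165y + 157) + ((91605/64)y + 91605/64)
  8y^2 + 165y + 157 = ((512/91605)y + 10048/91605)((91605/64)y + 91605/64) + (0)
Last nonzero remainder: (91605/64)y + 91605/64. Dividing through by 91605/64 gives the monic gcd y + 1.
Cancel y + 1 from numerator and denominator to get the reduced form.

(y^2 + 11y + 117)/(5y^2 + 15y - 200)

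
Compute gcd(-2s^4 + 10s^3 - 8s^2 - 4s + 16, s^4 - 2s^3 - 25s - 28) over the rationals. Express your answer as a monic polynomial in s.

Euclidean algorithm in ℚ[s]:
  -2s^4 + 10s^3 - 8s^2 - 4s + 16 = (-2)(s^4 - 2s^3 - 25s - 28) + (6s^3 - 8s^2 - 54s - 40)
  s^4 - 2s^3 - 25s - 28 = ((1/6)s - 1/9)(6s^3 - 8s^2 - 54s - 40) + ((73/9)s^2 - (73/3)s - 292/9)
  6s^3 - 8s^2 - 54s - 40 = ((54/73)s + 90/73)((73/9)s^2 - (73/3)s - 292/9) + (0)
Last nonzero remainder: (73/9)s^2 - (73/3)s - 292/9. Dividing through by 73/9 gives the monic gcd s^2 - 3s - 4.

s^2 - 3s - 4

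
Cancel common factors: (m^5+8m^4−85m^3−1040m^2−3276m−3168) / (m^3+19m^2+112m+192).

(m^3−3m^2−76m−132)/(m+8)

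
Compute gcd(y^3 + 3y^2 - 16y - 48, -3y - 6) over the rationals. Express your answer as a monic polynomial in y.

By polynomial division,
  y^3 + 3y^2 - 16y - 48 = (-(1/3)y^2 - (1/3)y + 6)(-3y - 6) + (-12)
  -3y - 6 = ((1/4)y + 1/2)(-12) + (0)
The last nonzero remainder is the constant -12, so the polynomials are coprime and gcd = 1.

1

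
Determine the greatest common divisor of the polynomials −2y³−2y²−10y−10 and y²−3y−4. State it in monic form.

y+1

By polynomial division,
  −2y³−2y²−10y−10 = (−2y−8)(y²−3y−4) + (−42y−42)
  y²−3y−4 = (−(1/42)y+2/21)(−42y−42) + (0)
Last nonzero remainder: −42y−42. Dividing through by −42 gives the monic gcd y+1.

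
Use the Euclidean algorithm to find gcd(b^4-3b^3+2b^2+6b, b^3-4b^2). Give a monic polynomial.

b

Repeated division with remainder:
  b^4-3b^3+2b^2+6b = (b+1)(b^3-4b^2) + (6b^2+6b)
  b^3-4b^2 = ((1/6)b-5/6)(6b^2+6b) + (5b)
  6b^2+6b = ((6/5)b+6/5)(5b) + (0)
Last nonzero remainder: 5b. Dividing through by 5 gives the monic gcd b.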